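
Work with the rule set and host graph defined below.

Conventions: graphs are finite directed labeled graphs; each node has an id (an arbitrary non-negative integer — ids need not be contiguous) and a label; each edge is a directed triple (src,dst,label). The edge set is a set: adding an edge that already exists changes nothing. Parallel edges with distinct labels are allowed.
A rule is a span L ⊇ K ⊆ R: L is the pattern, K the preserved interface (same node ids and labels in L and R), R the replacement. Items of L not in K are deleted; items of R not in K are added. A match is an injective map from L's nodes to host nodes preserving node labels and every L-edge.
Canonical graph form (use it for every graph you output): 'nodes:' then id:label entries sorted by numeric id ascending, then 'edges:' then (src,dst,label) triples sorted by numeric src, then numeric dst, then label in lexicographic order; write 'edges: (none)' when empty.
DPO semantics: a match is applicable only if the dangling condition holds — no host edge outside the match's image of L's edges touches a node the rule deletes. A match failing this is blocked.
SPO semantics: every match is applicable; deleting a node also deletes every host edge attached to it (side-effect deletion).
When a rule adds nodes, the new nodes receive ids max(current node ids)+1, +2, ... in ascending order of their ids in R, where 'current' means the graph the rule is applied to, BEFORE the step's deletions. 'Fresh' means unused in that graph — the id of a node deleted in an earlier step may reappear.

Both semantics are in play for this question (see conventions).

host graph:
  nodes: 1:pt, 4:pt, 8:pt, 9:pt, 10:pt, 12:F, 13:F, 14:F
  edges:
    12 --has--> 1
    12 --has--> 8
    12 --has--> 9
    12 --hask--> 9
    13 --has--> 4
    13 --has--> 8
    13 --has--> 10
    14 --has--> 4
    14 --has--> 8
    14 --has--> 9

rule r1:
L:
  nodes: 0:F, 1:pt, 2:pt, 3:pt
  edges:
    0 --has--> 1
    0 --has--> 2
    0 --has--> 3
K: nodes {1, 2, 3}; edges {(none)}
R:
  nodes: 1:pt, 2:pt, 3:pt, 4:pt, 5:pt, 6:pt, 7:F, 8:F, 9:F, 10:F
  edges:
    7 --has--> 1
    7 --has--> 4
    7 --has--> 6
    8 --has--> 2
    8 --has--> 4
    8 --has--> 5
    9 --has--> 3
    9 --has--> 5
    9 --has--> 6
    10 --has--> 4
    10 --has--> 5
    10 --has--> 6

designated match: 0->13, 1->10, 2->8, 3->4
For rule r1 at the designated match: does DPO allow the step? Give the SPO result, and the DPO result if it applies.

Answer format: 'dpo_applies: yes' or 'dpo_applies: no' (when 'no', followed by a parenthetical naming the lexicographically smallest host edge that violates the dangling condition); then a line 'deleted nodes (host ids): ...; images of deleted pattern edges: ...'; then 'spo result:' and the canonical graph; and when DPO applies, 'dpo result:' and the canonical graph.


dpo_applies: yes
deleted nodes (host ids): 13; images of deleted pattern edges: (13,4,has); (13,8,has); (13,10,has)
spo result:
nodes: 1:pt, 4:pt, 8:pt, 9:pt, 10:pt, 12:F, 14:F, 15:pt, 16:pt, 17:pt, 18:F, 19:F, 20:F, 21:F
edges: (12,1,has); (12,8,has); (12,9,has); (12,9,hask); (14,4,has); (14,8,has); (14,9,has); (18,10,has); (18,15,has); (18,17,has); (19,8,has); (19,15,has); (19,16,has); (20,4,has); (20,16,has); (20,17,has); (21,15,has); (21,16,has); (21,17,has)
dpo result:
nodes: 1:pt, 4:pt, 8:pt, 9:pt, 10:pt, 12:F, 14:F, 15:pt, 16:pt, 17:pt, 18:F, 19:F, 20:F, 21:F
edges: (12,1,has); (12,8,has); (12,9,has); (12,9,hask); (14,4,has); (14,8,has); (14,9,has); (18,10,has); (18,15,has); (18,17,has); (19,8,has); (19,15,has); (19,16,has); (20,4,has); (20,16,has); (20,17,has); (21,15,has); (21,16,has); (21,17,has)


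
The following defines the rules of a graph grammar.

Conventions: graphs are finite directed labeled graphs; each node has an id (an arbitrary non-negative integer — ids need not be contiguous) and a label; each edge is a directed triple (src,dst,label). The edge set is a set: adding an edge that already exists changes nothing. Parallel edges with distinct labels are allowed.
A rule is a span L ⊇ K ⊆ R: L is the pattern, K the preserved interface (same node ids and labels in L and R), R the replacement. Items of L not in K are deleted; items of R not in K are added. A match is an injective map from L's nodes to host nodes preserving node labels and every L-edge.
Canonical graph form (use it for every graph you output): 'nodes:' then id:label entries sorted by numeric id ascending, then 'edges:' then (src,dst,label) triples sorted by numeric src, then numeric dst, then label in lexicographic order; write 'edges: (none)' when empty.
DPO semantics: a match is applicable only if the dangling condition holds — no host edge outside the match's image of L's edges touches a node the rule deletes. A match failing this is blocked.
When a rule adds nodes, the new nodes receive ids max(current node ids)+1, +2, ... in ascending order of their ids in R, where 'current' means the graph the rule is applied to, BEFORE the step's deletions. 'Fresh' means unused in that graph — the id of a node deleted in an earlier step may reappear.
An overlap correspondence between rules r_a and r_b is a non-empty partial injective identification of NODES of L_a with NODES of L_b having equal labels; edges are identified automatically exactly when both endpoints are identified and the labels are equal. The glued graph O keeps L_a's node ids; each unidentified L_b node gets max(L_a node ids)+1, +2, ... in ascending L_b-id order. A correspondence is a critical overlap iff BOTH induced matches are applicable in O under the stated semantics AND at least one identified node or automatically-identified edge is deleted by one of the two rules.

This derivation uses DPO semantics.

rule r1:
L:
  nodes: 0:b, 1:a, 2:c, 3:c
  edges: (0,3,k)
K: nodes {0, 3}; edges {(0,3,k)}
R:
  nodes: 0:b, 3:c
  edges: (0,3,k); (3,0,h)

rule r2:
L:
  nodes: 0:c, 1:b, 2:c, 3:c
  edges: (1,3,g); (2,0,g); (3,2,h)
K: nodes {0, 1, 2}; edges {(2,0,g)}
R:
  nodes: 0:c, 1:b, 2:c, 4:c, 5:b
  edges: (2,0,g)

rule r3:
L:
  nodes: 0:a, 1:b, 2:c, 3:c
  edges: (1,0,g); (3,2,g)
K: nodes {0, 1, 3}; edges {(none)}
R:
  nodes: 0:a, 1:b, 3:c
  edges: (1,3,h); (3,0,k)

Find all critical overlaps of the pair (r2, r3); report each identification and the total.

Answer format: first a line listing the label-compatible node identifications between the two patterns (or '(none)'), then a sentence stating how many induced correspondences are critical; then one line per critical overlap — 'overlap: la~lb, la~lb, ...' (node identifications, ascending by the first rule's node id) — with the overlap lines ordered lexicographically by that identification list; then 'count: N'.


label-compatible node identifications between L(r2) and L(r3): 0~2, 0~3, 1~1, 2~2, 2~3, 3~2, 3~3
2 of the induced correspondences are critical overlaps of r2 and r3.
overlap: 0~2, 1~1, 2~3
overlap: 0~2, 2~3
count: 2


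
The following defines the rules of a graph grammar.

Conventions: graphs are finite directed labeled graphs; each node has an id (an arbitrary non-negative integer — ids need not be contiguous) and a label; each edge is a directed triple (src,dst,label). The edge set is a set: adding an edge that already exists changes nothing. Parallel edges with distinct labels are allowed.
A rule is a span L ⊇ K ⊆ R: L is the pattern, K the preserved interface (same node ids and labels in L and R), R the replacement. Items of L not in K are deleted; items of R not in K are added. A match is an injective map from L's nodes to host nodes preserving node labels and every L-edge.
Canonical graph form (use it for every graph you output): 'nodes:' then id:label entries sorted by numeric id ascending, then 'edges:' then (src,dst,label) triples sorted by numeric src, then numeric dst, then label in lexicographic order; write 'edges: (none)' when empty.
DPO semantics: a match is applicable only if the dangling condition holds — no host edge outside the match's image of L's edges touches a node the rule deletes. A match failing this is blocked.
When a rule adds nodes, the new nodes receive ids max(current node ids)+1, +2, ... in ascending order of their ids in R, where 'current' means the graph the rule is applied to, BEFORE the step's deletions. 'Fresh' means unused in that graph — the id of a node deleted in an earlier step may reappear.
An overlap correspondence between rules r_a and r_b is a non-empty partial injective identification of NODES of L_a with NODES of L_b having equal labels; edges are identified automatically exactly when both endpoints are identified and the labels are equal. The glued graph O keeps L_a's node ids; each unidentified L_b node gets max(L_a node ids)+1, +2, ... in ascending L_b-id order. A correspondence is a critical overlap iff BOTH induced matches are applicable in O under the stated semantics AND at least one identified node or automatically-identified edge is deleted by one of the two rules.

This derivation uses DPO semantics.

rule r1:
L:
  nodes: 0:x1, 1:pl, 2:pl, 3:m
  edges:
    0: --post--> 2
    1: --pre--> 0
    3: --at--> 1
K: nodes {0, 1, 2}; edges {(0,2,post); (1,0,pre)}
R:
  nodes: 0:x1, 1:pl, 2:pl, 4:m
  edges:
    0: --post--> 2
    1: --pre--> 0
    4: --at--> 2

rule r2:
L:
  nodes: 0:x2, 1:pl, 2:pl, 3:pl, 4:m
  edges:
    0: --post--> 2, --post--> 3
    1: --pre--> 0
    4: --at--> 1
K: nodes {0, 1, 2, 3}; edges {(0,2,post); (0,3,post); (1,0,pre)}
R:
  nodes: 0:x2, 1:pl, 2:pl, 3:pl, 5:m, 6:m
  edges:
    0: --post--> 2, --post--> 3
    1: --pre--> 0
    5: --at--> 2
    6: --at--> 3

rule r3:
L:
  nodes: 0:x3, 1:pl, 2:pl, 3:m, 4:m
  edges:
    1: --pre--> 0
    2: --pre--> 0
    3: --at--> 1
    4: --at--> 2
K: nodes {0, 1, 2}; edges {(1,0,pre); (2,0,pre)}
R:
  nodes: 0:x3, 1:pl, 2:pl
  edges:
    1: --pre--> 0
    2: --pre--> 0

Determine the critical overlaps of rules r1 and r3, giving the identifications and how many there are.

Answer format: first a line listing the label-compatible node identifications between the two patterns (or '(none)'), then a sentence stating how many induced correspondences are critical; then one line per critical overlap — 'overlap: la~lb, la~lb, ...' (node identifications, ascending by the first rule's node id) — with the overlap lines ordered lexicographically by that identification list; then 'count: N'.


label-compatible node identifications between L(r1) and L(r3): 1~1, 1~2, 2~1, 2~2, 3~3, 3~4
4 of the induced correspondences are critical overlaps of r1 and r3.
overlap: 1~1, 2~2, 3~3
overlap: 1~1, 3~3
overlap: 1~2, 2~1, 3~4
overlap: 1~2, 3~4
count: 4


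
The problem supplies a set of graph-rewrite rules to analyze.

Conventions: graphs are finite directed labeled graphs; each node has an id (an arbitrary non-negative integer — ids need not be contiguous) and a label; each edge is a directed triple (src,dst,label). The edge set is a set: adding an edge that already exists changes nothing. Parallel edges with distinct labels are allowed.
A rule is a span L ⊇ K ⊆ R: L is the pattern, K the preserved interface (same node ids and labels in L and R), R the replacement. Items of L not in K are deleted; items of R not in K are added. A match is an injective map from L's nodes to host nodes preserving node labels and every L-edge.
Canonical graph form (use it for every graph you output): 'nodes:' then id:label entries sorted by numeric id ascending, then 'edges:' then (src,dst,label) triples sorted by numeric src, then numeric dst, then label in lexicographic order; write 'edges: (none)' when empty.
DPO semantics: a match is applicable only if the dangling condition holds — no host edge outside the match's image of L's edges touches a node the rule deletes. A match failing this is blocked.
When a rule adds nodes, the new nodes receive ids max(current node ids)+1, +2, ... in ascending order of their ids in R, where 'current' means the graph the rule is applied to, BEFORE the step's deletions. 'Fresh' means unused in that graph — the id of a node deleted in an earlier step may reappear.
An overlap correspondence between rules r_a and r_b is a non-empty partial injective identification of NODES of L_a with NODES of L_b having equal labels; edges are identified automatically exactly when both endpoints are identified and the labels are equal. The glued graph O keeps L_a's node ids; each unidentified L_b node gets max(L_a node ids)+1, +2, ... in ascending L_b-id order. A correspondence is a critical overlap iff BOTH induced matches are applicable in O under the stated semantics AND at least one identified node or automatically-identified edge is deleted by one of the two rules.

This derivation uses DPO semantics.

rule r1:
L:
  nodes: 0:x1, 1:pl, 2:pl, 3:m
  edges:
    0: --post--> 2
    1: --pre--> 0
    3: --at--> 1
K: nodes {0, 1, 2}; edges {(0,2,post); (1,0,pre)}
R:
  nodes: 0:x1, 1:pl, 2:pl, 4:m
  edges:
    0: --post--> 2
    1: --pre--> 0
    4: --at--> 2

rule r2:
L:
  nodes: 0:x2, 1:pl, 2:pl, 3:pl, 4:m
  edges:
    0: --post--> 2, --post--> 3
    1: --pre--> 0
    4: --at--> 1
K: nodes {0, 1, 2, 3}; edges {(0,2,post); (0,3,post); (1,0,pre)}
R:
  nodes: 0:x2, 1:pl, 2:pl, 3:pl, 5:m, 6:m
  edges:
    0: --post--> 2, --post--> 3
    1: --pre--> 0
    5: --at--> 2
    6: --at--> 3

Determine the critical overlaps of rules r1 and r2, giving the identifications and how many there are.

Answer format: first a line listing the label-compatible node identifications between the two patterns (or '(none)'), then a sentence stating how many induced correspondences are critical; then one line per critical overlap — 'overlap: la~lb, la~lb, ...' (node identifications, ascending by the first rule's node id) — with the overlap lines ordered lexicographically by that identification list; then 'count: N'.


label-compatible node identifications between L(r1) and L(r2): 1~1, 1~2, 1~3, 2~1, 2~2, 2~3, 3~4
3 of the induced correspondences are critical overlaps of r1 and r2.
overlap: 1~1, 2~2, 3~4
overlap: 1~1, 2~3, 3~4
overlap: 1~1, 3~4
count: 3


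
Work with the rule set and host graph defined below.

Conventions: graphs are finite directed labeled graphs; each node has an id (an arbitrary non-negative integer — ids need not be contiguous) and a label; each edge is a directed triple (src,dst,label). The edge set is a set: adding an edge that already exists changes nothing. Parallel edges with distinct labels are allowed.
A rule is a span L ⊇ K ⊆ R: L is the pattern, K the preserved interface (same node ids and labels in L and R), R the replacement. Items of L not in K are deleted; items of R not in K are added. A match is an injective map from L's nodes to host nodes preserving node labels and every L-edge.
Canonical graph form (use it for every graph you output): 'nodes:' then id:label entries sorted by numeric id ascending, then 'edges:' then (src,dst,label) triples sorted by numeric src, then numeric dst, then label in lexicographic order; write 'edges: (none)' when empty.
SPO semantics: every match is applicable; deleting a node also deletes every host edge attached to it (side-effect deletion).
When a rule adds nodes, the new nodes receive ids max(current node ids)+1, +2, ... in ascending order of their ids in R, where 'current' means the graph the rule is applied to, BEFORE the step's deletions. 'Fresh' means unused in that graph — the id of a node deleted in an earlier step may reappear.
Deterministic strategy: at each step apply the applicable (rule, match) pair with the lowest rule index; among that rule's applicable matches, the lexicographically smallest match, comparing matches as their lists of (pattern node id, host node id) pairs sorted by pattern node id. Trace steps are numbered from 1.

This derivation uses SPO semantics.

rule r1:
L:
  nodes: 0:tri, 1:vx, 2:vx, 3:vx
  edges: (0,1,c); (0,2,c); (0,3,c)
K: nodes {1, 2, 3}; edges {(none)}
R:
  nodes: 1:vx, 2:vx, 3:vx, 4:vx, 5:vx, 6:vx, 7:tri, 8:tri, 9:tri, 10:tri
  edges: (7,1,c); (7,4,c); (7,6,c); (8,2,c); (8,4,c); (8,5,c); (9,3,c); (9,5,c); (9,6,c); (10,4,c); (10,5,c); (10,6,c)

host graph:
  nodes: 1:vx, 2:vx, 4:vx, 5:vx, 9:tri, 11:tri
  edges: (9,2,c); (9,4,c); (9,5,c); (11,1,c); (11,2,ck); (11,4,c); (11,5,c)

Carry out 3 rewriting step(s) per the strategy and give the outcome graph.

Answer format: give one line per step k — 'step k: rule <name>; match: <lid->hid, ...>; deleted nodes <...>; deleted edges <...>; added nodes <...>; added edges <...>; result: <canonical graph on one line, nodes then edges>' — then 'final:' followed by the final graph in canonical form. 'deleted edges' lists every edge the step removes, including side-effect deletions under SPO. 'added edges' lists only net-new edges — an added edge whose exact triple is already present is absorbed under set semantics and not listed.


step 1: rule r1; match: 0->9, 1->2, 2->4, 3->5; deleted nodes 9; deleted edges (9,2,c); (9,4,c); (9,5,c); added nodes 12, 13, 14, 15, 16, 17, 18; added edges (15,2,c); (15,12,c); (15,14,c); (16,4,c); (16,12,c); (16,13,c); (17,5,c); (17,13,c); (17,14,c); (18,12,c); (18,13,c); (18,14,c); result: nodes: 1:vx, 2:vx, 4:vx, 5:vx, 11:tri, 12:vx, 13:vx, 14:vx, 15:tri, 16:tri, 17:tri, 18:tri edges: (11,1,c); (11,2,ck); (11,4,c); (11,5,c); (15,2,c); (15,12,c); (15,14,c); (16,4,c); (16,12,c); (16,13,c); (17,5,c); (17,13,c); (17,14,c); (18,12,c); (18,13,c); (18,14,c)
step 2: rule r1; match: 0->11, 1->1, 2->4, 3->5; deleted nodes 11; deleted edges (11,1,c); (11,2,ck); (11,4,c); (11,5,c); added nodes 19, 20, 21, 22, 23, 24, 25; added edges (22,1,c); (22,19,c); (22,21,c); (23,4,c); (23,19,c); (23,20,c); (24,5,c); (24,20,c); (24,21,c); (25,19,c); (25,20,c); (25,21,c); result: nodes: 1:vx, 2:vx, 4:vx, 5:vx, 12:vx, 13:vx, 14:vx, 15:tri, 16:tri, 17:tri, 18:tri, 19:vx, 20:vx, 21:vx, 22:tri, 23:tri, 24:tri, 25:tri edges: (15,2,c); (15,12,c); (15,14,c); (16,4,c); (16,12,c); (16,13,c); (17,5,c); (17,13,c); (17,14,c); (18,12,c); (18,13,c); (18,14,c); (22,1,c); (22,19,c); (22,21,c); (23,4,c); (23,19,c); (23,20,c); (24,5,c); (24,20,c); (24,21,c); (25,19,c); (25,20,c); (25,21,c)
step 3: rule r1; match: 0->15, 1->2, 2->12, 3->14; deleted nodes 15; deleted edges (15,2,c); (15,12,c); (15,14,c); added nodes 26, 27, 28, 29, 30, 31, 32; added edges (29,2,c); (29,26,c); (29,28,c); (30,12,c); (30,26,c); (30,27,c); (31,14,c); (31,27,c); (31,28,c); (32,26,c); (32,27,c); (32,28,c); result: nodes: 1:vx, 2:vx, 4:vx, 5:vx, 12:vx, 13:vx, 14:vx, 16:tri, 17:tri, 18:tri, 19:vx, 20:vx, 21:vx, 22:tri, 23:tri, 24:tri, 25:tri, 26:vx, 27:vx, 28:vx, 29:tri, 30:tri, 31:tri, 32:tri edges: (16,4,c); (16,12,c); (16,13,c); (17,5,c); (17,13,c); (17,14,c); (18,12,c); (18,13,c); (18,14,c); (22,1,c); (22,19,c); (22,21,c); (23,4,c); (23,19,c); (23,20,c); (24,5,c); (24,20,c); (24,21,c); (25,19,c); (25,20,c); (25,21,c); (29,2,c); (29,26,c); (29,28,c); (30,12,c); (30,26,c); (30,27,c); (31,14,c); (31,27,c); (31,28,c); (32,26,c); (32,27,c); (32,28,c)
final:
nodes: 1:vx, 2:vx, 4:vx, 5:vx, 12:vx, 13:vx, 14:vx, 16:tri, 17:tri, 18:tri, 19:vx, 20:vx, 21:vx, 22:tri, 23:tri, 24:tri, 25:tri, 26:vx, 27:vx, 28:vx, 29:tri, 30:tri, 31:tri, 32:tri
edges: (16,4,c); (16,12,c); (16,13,c); (17,5,c); (17,13,c); (17,14,c); (18,12,c); (18,13,c); (18,14,c); (22,1,c); (22,19,c); (22,21,c); (23,4,c); (23,19,c); (23,20,c); (24,5,c); (24,20,c); (24,21,c); (25,19,c); (25,20,c); (25,21,c); (29,2,c); (29,26,c); (29,28,c); (30,12,c); (30,26,c); (30,27,c); (31,14,c); (31,27,c); (31,28,c); (32,26,c); (32,27,c); (32,28,c)


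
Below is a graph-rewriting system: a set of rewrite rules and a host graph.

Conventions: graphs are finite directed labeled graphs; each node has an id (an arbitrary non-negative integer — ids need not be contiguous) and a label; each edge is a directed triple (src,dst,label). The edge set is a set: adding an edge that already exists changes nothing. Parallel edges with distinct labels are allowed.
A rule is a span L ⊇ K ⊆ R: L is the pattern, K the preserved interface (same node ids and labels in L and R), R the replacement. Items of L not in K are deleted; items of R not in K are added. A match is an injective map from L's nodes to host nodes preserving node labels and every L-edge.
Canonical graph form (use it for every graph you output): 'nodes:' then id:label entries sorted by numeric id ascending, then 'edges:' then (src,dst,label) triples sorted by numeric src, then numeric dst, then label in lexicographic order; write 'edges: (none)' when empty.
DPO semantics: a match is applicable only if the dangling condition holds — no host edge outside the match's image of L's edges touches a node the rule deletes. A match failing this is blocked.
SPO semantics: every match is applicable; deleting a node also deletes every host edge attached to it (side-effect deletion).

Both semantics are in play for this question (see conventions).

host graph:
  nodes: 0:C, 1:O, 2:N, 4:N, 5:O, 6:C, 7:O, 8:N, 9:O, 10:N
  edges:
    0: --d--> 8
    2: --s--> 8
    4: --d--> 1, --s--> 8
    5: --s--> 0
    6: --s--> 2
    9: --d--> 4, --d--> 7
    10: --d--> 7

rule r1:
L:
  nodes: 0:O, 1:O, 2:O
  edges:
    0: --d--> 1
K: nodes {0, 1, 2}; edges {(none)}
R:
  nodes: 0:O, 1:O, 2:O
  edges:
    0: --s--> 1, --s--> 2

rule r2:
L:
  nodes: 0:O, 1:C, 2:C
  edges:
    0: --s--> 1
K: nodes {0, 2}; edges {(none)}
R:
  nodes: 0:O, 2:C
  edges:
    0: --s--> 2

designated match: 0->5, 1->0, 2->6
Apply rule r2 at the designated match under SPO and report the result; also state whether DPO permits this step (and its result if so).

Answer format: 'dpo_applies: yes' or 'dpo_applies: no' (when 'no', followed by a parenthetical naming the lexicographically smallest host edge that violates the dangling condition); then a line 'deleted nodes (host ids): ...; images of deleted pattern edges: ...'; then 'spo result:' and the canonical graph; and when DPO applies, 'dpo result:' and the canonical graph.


dpo_applies: no
(the rule deletes node 0, which keeps host edge (0,8,d) outside the match image — the dangling condition fails, DPO blocks; SPO proceeds and side-deletes such edges)
deleted nodes (host ids): 0; images of deleted pattern edges: (5,0,s)
spo result:
nodes: 1:O, 2:N, 4:N, 5:O, 6:C, 7:O, 8:N, 9:O, 10:N
edges: (2,8,s); (4,1,d); (4,8,s); (5,6,s); (6,2,s); (9,4,d); (9,7,d); (10,7,d)


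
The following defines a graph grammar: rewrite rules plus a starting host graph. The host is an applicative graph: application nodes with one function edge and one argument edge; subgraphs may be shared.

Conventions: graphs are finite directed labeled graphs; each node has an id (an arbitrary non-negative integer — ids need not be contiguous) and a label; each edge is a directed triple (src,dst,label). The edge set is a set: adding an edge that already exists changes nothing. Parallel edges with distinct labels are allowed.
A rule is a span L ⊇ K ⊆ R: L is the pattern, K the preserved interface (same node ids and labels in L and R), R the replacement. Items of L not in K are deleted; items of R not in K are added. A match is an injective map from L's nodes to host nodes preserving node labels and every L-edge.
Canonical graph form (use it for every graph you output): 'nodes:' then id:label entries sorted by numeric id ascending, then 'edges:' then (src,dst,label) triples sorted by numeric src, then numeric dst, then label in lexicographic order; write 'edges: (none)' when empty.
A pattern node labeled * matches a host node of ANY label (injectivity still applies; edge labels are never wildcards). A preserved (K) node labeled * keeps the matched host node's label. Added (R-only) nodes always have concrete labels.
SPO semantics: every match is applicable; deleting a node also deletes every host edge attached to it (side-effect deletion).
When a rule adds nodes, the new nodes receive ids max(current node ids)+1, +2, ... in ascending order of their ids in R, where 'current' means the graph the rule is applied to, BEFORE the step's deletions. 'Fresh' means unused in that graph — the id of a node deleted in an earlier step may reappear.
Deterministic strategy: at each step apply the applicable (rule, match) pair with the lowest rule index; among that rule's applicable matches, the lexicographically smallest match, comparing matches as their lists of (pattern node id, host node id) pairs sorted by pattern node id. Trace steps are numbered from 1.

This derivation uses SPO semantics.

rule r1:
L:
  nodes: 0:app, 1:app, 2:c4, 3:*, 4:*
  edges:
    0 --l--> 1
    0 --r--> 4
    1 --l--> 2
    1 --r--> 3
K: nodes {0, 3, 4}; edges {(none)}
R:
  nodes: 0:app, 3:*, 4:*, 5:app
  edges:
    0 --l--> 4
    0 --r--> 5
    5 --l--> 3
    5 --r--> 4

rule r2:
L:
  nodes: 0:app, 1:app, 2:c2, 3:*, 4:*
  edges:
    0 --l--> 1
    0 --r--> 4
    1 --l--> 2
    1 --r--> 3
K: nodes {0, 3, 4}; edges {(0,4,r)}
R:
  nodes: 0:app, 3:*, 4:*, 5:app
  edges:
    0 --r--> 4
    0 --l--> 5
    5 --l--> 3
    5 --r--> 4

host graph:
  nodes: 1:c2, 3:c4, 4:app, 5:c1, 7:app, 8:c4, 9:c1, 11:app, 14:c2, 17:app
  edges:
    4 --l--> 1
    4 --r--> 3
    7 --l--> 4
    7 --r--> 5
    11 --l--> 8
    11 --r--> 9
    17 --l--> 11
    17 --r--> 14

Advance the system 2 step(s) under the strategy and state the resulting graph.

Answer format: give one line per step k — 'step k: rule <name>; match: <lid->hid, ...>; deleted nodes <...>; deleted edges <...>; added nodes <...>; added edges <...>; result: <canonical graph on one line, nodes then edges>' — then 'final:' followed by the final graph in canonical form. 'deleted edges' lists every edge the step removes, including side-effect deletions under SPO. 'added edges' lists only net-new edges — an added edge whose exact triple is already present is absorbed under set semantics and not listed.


step 1: rule r1; match: 0->17, 1->11, 2->8, 3->9, 4->14; deleted nodes 8, 11; deleted edges (11,8,l); (11,9,r); (17,11,l); (17,14,r); added nodes 18; added edges (17,14,l); (17,18,r); (18,9,l); (18,14,r); result: nodes: 1:c2, 3:c4, 4:app, 5:c1, 7:app, 9:c1, 14:c2, 17:app, 18:app edges: (4,1,l); (4,3,r); (7,4,l); (7,5,r); (17,14,l); (17,18,r); (18,9,l); (18,14,r)
step 2: rule r2; match: 0->7, 1->4, 2->1, 3->3, 4->5; deleted nodes 1, 4; deleted edges (4,1,l); (4,3,r); (7,4,l); added nodes 19; added edges (7,19,l); (19,3,l); (19,5,r); result: nodes: 3:c4, 5:c1, 7:app, 9:c1, 14:c2, 17:app, 18:app, 19:app edges: (7,5,r); (7,19,l); (17,14,l); (17,18,r); (18,9,l); (18,14,r); (19,3,l); (19,5,r)
final:
nodes: 3:c4, 5:c1, 7:app, 9:c1, 14:c2, 17:app, 18:app, 19:app
edges: (7,5,r); (7,19,l); (17,14,l); (17,18,r); (18,9,l); (18,14,r); (19,3,l); (19,5,r)


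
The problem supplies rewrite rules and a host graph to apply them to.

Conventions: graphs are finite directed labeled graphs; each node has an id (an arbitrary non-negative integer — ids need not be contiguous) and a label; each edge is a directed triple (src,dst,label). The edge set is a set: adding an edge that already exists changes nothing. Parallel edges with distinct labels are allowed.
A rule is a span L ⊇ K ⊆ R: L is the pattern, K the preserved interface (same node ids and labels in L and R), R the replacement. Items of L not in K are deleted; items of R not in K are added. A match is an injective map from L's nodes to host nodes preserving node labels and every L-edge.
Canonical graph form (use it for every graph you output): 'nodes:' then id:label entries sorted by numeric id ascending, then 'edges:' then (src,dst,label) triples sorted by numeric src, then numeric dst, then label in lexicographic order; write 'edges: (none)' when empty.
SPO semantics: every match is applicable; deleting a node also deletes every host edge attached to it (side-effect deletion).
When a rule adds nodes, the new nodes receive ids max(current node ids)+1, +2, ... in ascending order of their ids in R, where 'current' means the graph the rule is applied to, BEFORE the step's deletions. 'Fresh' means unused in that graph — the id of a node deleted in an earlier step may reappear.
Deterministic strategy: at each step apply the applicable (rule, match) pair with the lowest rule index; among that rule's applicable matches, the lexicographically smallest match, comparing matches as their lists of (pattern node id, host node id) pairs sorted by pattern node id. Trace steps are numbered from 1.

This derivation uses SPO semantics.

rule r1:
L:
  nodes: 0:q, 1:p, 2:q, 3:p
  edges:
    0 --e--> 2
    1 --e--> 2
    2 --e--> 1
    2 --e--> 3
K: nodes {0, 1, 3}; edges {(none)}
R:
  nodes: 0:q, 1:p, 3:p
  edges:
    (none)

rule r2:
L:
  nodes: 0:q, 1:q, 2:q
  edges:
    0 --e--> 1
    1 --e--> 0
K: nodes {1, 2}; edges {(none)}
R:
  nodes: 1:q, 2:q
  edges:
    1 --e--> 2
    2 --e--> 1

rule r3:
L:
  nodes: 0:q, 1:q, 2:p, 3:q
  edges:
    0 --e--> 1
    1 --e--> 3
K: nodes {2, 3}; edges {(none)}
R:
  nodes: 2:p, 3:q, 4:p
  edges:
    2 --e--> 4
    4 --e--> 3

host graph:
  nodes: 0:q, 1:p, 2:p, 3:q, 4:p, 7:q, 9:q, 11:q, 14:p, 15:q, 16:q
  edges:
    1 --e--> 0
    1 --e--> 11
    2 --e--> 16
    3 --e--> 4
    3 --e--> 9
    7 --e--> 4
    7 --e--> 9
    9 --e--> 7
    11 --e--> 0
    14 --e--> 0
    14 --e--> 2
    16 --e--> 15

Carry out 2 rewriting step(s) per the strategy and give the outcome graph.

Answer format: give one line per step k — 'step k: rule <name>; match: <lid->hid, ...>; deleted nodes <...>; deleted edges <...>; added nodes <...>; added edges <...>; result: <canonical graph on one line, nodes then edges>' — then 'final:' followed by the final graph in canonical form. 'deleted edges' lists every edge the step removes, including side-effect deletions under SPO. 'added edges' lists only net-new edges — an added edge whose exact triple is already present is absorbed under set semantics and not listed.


step 1: rule r2; match: 0->7, 1->9, 2->0; deleted nodes 7; deleted edges (7,4,e); (7,9,e); (9,7,e); added nodes (none); added edges (0,9,e); (9,0,e); result: nodes: 0:q, 1:p, 2:p, 3:q, 4:p, 9:q, 11:q, 14:p, 15:q, 16:q edges: (0,9,e); (1,0,e); (1,11,e); (2,16,e); (3,4,e); (3,9,e); (9,0,e); (11,0,e); (14,0,e); (14,2,e); (16,15,e)
step 2: rule r2; match: 0->0, 1->9, 2->3; deleted nodes 0; deleted edges (0,9,e); (1,0,e); (9,0,e); (11,0,e); (14,0,e); added nodes (none); added edges (9,3,e); result: nodes: 1:p, 2:p, 3:q, 4:p, 9:q, 11:q, 14:p, 15:q, 16:q edges: (1,11,e); (2,16,e); (3,4,e); (3,9,e); (9,3,e); (14,2,e); (16,15,e)
final:
nodes: 1:p, 2:p, 3:q, 4:p, 9:q, 11:q, 14:p, 15:q, 16:q
edges: (1,11,e); (2,16,e); (3,4,e); (3,9,e); (9,3,e); (14,2,e); (16,15,e)


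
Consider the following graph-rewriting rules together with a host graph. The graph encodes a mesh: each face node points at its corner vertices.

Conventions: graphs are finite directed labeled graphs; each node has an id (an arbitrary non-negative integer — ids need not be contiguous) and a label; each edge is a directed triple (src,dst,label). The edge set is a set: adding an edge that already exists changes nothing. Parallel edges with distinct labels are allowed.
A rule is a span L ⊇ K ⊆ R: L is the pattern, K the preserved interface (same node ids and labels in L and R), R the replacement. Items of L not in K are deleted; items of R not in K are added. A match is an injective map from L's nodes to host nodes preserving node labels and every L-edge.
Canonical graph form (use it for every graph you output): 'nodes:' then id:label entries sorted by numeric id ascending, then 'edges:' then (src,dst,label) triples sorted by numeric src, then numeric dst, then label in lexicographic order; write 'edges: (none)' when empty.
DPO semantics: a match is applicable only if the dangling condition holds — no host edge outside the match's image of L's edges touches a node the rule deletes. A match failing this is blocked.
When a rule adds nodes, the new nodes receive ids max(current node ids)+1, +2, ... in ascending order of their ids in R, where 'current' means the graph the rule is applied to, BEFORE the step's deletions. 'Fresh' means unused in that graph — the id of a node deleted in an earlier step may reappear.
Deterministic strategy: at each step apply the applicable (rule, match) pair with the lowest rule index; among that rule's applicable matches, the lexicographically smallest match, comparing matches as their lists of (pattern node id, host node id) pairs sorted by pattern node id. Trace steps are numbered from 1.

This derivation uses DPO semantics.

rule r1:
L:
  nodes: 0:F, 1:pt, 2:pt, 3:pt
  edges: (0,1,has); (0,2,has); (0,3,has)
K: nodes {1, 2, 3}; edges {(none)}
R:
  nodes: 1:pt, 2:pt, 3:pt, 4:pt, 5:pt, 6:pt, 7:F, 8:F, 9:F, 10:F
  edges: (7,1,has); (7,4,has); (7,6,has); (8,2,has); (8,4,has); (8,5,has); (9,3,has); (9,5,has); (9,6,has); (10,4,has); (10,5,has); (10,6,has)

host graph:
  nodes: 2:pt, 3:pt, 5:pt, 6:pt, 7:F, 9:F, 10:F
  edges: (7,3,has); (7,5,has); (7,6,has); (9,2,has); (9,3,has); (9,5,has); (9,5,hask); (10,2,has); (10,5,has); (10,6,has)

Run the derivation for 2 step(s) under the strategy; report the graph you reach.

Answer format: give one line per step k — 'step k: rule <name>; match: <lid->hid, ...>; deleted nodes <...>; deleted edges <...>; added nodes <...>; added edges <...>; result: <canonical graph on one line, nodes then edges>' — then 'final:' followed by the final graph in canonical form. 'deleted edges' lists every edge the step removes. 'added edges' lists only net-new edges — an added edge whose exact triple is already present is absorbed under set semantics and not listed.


step 1: rule r1; match: 0->7, 1->3, 2->5, 3->6; deleted nodes 7; deleted edges (7,3,has); (7,5,has); (7,6,has); added nodes 11, 12, 13, 14, 15, 16, 17; added edges (14,3,has); (14,11,has); (14,13,has); (15,5,has); (15,11,has); (15,12,has); (16,6,has); (16,12,has); (16,13,has); (17,11,has); (17,12,has); (17,13,has); result: nodes: 2:pt, 3:pt, 5:pt, 6:pt, 9:F, 10:F, 11:pt, 12:pt, 13:pt, 14:F, 15:F, 16:F, 17:F edges: (9,2,has); (9,3,has); (9,5,has); (9,5,hask); (10,2,has); (10,5,has); (10,6,has); (14,3,has); (14,11,has); (14,13,has); (15,5,has); (15,11,has); (15,12,has); (16,6,has); (16,12,has); (16,13,has); (17,11,has); (17,12,has); (17,13,has)
step 2: rule r1; match: 0->10, 1->2, 2->5, 3->6; deleted nodes 10; deleted edges (10,2,has); (10,5,has); (10,6,has); added nodes 18, 19, 20, 21, 22, 23, 24; added edges (21,2,has); (21,18,has); (21,20,has); (22,5,has); (22,18,has); (22,19,has); (23,6,has); (23,19,has); (23,20,has); (24,18,has); (24,19,has); (24,20,has); result: nodes: 2:pt, 3:pt, 5:pt, 6:pt, 9:F, 11:pt, 12:pt, 13:pt, 14:F, 15:F, 16:F, 17:F, 18:pt, 19:pt, 20:pt, 21:F, 22:F, 23:F, 24:F edges: (9,2,has); (9,3,has); (9,5,has); (9,5,hask); (14,3,has); (14,11,has); (14,13,has); (15,5,has); (15,11,has); (15,12,has); (16,6,has); (16,12,has); (16,13,has); (17,11,has); (17,12,has); (17,13,has); (21,2,has); (21,18,has); (21,20,has); (22,5,has); (22,18,has); (22,19,has); (23,6,has); (23,19,has); (23,20,has); (24,18,has); (24,19,has); (24,20,has)
final:
nodes: 2:pt, 3:pt, 5:pt, 6:pt, 9:F, 11:pt, 12:pt, 13:pt, 14:F, 15:F, 16:F, 17:F, 18:pt, 19:pt, 20:pt, 21:F, 22:F, 23:F, 24:F
edges: (9,2,has); (9,3,has); (9,5,has); (9,5,hask); (14,3,has); (14,11,has); (14,13,has); (15,5,has); (15,11,has); (15,12,has); (16,6,has); (16,12,has); (16,13,has); (17,11,has); (17,12,has); (17,13,has); (21,2,has); (21,18,has); (21,20,has); (22,5,has); (22,18,has); (22,19,has); (23,6,has); (23,19,has); (23,20,has); (24,18,has); (24,19,has); (24,20,has)


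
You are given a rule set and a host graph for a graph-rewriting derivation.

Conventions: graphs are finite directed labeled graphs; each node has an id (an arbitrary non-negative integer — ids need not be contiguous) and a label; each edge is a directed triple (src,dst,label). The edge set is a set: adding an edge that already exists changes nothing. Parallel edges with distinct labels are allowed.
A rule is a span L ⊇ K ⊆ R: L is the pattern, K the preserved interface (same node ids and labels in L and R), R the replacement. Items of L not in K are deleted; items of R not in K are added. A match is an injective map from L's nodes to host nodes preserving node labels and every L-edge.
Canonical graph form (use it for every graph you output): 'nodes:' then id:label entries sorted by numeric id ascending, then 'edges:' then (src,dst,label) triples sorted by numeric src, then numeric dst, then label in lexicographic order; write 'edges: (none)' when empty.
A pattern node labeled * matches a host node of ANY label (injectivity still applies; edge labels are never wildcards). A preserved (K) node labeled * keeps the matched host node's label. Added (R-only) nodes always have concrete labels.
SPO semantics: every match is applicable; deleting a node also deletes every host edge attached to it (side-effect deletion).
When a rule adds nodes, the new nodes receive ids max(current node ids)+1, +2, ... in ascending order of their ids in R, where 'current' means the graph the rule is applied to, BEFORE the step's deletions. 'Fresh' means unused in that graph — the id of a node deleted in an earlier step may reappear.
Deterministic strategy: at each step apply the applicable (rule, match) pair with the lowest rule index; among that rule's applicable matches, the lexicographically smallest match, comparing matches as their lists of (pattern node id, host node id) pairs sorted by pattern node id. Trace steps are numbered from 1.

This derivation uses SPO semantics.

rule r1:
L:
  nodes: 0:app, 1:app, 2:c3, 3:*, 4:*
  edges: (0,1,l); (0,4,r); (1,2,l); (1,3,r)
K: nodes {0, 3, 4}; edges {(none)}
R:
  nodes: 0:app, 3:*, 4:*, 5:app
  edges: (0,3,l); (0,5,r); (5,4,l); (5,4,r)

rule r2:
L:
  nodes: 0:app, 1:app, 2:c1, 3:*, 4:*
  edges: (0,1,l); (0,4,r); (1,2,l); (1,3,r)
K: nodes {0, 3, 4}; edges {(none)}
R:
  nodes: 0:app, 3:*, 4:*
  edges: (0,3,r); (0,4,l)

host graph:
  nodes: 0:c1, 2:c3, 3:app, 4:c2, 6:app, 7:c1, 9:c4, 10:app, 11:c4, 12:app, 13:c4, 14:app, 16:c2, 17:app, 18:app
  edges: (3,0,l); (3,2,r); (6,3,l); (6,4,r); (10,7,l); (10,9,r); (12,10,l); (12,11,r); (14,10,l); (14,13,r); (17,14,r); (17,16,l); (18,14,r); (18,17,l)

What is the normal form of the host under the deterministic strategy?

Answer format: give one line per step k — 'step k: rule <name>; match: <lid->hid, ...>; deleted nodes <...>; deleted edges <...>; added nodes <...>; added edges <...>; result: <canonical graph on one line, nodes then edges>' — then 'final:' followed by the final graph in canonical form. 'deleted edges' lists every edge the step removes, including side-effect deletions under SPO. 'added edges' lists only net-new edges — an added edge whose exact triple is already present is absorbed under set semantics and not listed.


step 1: rule r2; match: 0->6, 1->3, 2->0, 3->2, 4->4; deleted nodes 0, 3; deleted edges (3,0,l); (3,2,r); (6,3,l); (6,4,r); added nodes (none); added edges (6,2,r); (6,4,l); result: nodes: 2:c3, 4:c2, 6:app, 7:c1, 9:c4, 10:app, 11:c4, 12:app, 13:c4, 14:app, 16:c2, 17:app, 18:app edges: (6,2,r); (6,4,l); (10,7,l); (10,9,r); (12,10,l); (12,11,r); (14,10,l); (14,13,r); (17,14,r); (17,16,l); (18,14,r); (18,17,l)
step 2: rule r2; match: 0->12, 1->10, 2->7, 3->9, 4->11; deleted nodes 7, 10; deleted edges (10,7,l); (10,9,r); (12,10,l); (12,11,r); (14,10,l); added nodes (none); added edges (12,9,r); (12,11,l); result: nodes: 2:c3, 4:c2, 6:app, 9:c4, 11:c4, 12:app, 13:c4, 14:app, 16:c2, 17:app, 18:app edges: (6,2,r); (6,4,l); (12,9,r); (12,11,l); (14,13,r); (17,14,r); (17,16,l); (18,14,r); (18,17,l)
final:
nodes: 2:c3, 4:c2, 6:app, 9:c4, 11:c4, 12:app, 13:c4, 14:app, 16:c2, 17:app, 18:app
edges: (6,2,r); (6,4,l); (12,9,r); (12,11,l); (14,13,r); (17,14,r); (17,16,l); (18,14,r); (18,17,l)


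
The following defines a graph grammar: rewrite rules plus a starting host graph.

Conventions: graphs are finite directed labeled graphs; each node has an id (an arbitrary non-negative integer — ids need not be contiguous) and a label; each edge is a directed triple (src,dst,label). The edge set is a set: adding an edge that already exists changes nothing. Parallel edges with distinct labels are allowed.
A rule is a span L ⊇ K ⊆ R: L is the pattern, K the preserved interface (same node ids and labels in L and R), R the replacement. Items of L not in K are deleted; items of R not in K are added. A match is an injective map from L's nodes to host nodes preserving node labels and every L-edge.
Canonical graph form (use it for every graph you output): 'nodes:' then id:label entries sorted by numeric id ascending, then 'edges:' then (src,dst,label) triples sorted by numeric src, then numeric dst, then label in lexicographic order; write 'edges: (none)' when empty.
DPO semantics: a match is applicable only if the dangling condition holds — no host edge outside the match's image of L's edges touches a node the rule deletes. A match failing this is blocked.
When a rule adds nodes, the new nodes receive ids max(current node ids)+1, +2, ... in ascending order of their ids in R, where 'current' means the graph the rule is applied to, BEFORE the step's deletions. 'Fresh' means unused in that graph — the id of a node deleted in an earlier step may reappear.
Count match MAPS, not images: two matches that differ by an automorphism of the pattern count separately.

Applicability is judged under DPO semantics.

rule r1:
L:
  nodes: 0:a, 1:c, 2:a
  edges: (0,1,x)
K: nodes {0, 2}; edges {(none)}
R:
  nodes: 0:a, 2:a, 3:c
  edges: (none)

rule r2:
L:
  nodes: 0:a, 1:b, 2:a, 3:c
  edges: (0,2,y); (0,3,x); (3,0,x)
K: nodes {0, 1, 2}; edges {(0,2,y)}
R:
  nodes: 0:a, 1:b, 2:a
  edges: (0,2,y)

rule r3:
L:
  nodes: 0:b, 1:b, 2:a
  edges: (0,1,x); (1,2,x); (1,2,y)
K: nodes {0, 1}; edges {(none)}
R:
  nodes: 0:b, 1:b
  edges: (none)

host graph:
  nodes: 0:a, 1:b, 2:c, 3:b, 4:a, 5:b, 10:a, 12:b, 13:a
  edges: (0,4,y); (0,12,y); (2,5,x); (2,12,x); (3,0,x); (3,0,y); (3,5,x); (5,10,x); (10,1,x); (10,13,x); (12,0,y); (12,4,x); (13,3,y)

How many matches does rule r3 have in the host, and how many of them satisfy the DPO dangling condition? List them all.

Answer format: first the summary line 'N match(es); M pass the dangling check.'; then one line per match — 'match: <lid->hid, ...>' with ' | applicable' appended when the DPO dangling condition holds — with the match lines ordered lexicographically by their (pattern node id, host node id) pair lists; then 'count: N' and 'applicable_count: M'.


0 match(es); 0 pass the dangling check.
count: 0
applicable_count: 0
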